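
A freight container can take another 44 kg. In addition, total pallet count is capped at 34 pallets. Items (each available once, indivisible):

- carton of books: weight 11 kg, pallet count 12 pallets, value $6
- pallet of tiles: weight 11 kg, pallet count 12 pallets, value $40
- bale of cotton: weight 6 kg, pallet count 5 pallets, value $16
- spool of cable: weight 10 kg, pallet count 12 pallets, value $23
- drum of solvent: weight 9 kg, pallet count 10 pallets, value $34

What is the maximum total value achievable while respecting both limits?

Feasible sets respecting both limits:
- pallet of tiles+spool of cable+drum of solvent: weight 30, pallet count 34, value 97
- pallet of tiles+bale of cotton+drum of solvent: weight 26, pallet count 27, value 90
- carton of books+pallet of tiles+drum of solvent: weight 31, pallet count 34, value 80
- pallet of tiles+bale of cotton+spool of cable: weight 27, pallet count 29, value 79
Best: $97.

$97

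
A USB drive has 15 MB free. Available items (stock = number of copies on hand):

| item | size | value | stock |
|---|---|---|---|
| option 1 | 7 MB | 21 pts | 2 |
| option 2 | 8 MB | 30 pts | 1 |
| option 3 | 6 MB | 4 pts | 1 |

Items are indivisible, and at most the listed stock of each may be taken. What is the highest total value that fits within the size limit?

51 pts

Best selections within size 15 and stock limits:
- 1×option 1 + 1×option 2: size 15, value 51
- 2×option 1: size 14, value 42
- 1×option 2 + 1×option 3: size 14, value 34
- 1×option 2: size 8, value 30
Best: 51 pts.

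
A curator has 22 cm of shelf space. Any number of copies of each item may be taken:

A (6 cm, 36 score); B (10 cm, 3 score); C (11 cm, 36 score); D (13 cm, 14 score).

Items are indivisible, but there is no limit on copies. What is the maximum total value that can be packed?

108 score

Best value-per-unit is A at 36/6, and filling with it alone uses length 3×6=18. No mix of the others beats 3×36 = 108.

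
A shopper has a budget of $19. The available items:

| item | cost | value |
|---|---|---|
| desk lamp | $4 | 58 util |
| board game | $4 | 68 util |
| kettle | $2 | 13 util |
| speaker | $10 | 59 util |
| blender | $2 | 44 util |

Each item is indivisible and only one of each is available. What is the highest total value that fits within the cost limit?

185 util

Check high-value combinations within $19:
- desk lamp+board game+speaker: cost 4+4+10=18, value 58+68+59=185
- board game+kettle+speaker+blender: cost 4+2+10+2=18, value 68+13+59+44=184
- desk lamp+board game+kettle+blender: cost 4+4+2+2=12, value 58+68+13+44=183
- desk lamp+kettle+speaker+blender: cost 4+2+10+2=18, value 58+13+59+44=174
- board game+speaker+blender: cost 4+10+2=16, value 68+59+44=171
Best: 185 util.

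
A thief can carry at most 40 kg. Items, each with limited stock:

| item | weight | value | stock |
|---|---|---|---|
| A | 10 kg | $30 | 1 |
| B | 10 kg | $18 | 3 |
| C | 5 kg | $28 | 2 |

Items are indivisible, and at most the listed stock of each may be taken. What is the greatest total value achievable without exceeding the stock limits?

$122

Top feasible selections:
- 1×A + 2×B + 2×C: weight 40, value 122
- 3×B + 2×C: weight 40, value 110
- 1×A + 1×B + 2×C: weight 30, value 104
Best: $122.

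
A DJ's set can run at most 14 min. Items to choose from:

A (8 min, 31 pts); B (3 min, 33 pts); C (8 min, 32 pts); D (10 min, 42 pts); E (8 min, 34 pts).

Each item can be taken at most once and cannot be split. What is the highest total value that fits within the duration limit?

This is a 0/1 knapsack; check combinations near the capacity.
- B+D: duration 3+10=13, value 33+42=75
- B+E: duration 3+8=11, value 33+34=67
- B+C: duration 3+8=11, value 33+32=65
- A+B: duration 8+3=11, value 31+33=64
Best: 75 pts.

75 pts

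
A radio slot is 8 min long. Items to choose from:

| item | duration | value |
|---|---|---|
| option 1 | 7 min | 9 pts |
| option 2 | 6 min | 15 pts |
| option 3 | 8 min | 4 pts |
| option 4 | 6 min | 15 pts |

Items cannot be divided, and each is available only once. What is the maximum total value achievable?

15 pts

Check high-value combinations within 8 min:
- option 2: duration 6, value 15
- option 4: duration 6, value 15
- option 1: duration 7, value 9
- option 3: duration 8, value 4
Best: 15 pts.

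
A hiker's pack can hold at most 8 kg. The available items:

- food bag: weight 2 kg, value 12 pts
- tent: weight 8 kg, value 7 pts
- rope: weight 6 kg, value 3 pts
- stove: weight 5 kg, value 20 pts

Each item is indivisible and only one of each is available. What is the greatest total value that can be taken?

This is a 0/1 knapsack; check combinations near the capacity.
- food bag+stove: weight 2+5=7, value 12+20=32
- stove: weight 5, value 20
- food bag+rope: weight 2+6=8, value 12+3=15
- food bag: weight 2, value 12
Best: 32 pts.

32 pts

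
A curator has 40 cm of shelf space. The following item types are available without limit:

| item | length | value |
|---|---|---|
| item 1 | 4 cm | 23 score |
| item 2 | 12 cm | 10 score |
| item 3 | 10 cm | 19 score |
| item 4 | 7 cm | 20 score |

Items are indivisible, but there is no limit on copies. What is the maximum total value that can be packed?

Best value-per-unit is item 1 at 23/4, and filling with it alone uses length 10×4=40. No mix of the others beats 10×23 = 230.

230 score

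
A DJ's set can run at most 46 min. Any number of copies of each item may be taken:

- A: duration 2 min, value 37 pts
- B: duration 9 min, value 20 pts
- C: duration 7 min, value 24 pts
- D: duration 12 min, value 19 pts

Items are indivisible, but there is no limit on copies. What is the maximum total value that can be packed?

Best value-per-unit is A at 37/2, and filling with it alone uses duration 23×2=46. No mix of the others beats 23×37 = 851.

851 pts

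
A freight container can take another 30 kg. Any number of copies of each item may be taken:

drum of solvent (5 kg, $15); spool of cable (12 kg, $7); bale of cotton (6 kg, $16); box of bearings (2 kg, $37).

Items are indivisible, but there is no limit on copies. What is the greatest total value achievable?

Best value-per-unit is box of bearings at 37/2, and filling with it alone uses weight 15×2=30. No mix of the others beats 15×37 = 555.

$555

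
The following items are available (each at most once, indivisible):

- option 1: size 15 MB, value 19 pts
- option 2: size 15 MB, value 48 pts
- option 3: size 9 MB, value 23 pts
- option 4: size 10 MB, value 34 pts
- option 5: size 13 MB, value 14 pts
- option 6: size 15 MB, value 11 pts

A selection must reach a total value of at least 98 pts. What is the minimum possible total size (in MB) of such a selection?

34

Subsets with value ≥ 98, sorted by total size:
- option 2+option 3+option 4: size 34, value 105
- option 1+option 2+option 4: size 40, value 101
Minimum size: 34 MB.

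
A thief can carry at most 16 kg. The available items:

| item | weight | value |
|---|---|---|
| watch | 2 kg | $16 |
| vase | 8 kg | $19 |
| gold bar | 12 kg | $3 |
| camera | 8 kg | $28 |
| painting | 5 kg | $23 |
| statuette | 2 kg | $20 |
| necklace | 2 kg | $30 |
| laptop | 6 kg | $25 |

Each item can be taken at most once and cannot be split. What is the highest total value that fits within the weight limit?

This is a 0/1 knapsack; check combinations near the capacity.
- painting+statuette+necklace+laptop: weight 5+2+2+6=15, value 23+20+30+25=98
- watch+camera+statuette+necklace: weight 2+8+2+2=14, value 16+28+20+30=94
- watch+painting+necklace+laptop: weight 2+5+2+6=15, value 16+23+30+25=94
- watch+statuette+necklace+laptop: weight 2+2+2+6=12, value 16+20+30+25=91
- watch+painting+statuette+necklace: weight 2+5+2+2=11, value 16+23+20+30=89
Best: $98.

$98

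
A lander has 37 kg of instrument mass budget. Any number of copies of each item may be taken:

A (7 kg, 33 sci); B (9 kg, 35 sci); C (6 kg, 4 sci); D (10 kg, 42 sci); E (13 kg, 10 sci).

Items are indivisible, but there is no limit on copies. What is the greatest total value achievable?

167 sci

Best value-per-unit is A at 33/7; filling with it alone gives 5×33 = 165.
Optimal mix: 4×A + 1×B → mass 37, value 167.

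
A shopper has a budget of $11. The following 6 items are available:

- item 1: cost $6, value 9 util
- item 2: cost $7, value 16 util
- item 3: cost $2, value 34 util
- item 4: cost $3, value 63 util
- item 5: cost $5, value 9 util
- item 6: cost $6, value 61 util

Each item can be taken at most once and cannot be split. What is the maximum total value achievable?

Check high-value combinations within $11:
- item 3+item 4+item 6: cost 2+3+6=11, value 34+63+61=158
- item 4+item 6: cost 3+6=9, value 63+61=124
- item 3+item 4+item 5: cost 2+3+5=10, value 34+63+9=106
- item 1+item 3+item 4: cost 6+2+3=11, value 9+34+63=106
Best: 158 util.

158 util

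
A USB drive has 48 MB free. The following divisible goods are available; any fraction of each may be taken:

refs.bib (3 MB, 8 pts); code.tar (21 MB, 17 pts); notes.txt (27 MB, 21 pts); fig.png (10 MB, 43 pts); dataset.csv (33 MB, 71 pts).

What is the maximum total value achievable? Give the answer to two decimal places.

123.62

Take in order of value per unit:
- fig.png (43/10 per unit): all 10 → value 43, running total 43.00
- refs.bib (8/3 per unit): all 3 → value 8, running total 51.00
- dataset.csv (71/33 per unit): all 33 → value 71, running total 122.00
- code.tar (17/21 per unit): 2 of 21 → value 2×17/21 = 1.6190, running total 123.62
Total 123.62.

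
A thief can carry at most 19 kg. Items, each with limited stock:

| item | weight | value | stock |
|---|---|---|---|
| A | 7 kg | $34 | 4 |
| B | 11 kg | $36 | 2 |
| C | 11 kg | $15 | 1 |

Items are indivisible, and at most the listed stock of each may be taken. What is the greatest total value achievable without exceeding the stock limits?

Best selections within weight 19 and stock limits:
- 1×A + 1×B: weight 18, value 70
- 2×A: weight 14, value 68
- 1×A + 1×C: weight 18, value 49
Best: $70.

$70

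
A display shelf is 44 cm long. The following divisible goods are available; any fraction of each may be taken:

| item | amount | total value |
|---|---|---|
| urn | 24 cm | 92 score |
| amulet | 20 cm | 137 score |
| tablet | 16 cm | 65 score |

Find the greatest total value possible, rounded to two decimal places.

Take in order of value per unit:
- amulet (137/20 per unit): all 20 → value 137, running total 137.00
- tablet (65/16 per unit): all 16 → value 65, running total 202.00
- urn (92/24 per unit): 8 of 24 → value 8×92/24 = 30.6667, running total 232.67
Total 232.67.

232.67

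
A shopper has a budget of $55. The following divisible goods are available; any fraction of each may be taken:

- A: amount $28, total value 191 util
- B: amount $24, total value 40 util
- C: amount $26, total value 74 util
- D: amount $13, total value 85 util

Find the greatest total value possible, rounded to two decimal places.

Take in order of value per unit:
- A (191/28 per unit): all 28 → value 191, running total 191.00
- D (85/13 per unit): all 13 → value 85, running total 276.00
- C (74/26 per unit): 14 of 26 → value 14×74/26 = 39.8462, running total 315.85
Total 315.85.

315.85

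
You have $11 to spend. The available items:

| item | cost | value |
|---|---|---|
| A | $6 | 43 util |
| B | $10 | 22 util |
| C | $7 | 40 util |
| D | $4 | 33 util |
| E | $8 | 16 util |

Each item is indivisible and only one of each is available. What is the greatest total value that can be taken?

76 util

Check high-value combinations within $11:
- A+D: cost 6+4=10, value 43+33=76
- C+D: cost 7+4=11, value 40+33=73
- A: cost 6, value 43
- C: cost 7, value 40
- D: cost 4, value 33
Best: 76 util.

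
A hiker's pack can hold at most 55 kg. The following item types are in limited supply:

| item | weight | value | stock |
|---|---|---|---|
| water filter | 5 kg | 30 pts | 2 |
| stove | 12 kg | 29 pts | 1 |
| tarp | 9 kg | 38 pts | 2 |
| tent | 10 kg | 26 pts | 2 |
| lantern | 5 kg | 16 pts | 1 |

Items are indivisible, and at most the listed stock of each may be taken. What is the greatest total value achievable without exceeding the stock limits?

207 pts

Top feasible selections:
- 2×water filter + 1×stove + 2×tarp + 1×tent + 1×lantern: weight 55, value 207
- 2×water filter + 2×tarp + 2×tent + 1×lantern: weight 53, value 204
- 2×water filter + 1×stove + 2×tarp + 1×tent: weight 50, value 191
Best: 207 pts.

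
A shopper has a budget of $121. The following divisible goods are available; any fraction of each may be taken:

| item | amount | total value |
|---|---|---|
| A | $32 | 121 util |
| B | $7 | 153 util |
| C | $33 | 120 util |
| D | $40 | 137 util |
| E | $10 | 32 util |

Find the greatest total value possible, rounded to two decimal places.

559.80

Take in order of value per unit:
- B (153/7 per unit): all 7 → value 153, running total 153.00
- A (121/32 per unit): all 32 → value 121, running total 274.00
- C (120/33 per unit): all 33 → value 120, running total 394.00
- D (137/40 per unit): all 40 → value 137, running total 531.00
- E (32/10 per unit): 9 of 10 → value 9×32/10 = 28.8000, running total 559.80
Total 559.80.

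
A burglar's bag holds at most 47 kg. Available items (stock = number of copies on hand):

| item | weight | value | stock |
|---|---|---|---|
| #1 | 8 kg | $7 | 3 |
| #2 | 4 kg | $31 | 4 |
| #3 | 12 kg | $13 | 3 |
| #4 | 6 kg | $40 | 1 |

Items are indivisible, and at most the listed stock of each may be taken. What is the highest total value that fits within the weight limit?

Top feasible selections:
- 4×#2 + 2×#3 + 1×#4: weight 46, value 190
- 3×#1 + 4×#2 + 1×#4: weight 46, value 185
- 1×#1 + 4×#2 + 1×#3 + 1×#4: weight 42, value 184
Best: $190.

$190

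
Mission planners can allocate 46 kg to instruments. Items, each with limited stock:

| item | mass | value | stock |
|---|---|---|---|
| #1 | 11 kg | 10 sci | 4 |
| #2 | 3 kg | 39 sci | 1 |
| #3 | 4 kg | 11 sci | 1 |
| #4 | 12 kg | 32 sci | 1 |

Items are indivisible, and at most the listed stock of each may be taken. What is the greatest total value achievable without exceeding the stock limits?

Best selections within mass 46 and stock limits:
- 2×#1 + 1×#2 + 1×#3 + 1×#4: mass 41, value 102
- 1×#1 + 1×#2 + 1×#3 + 1×#4: mass 30, value 92
Best: 102 sci.

102 sci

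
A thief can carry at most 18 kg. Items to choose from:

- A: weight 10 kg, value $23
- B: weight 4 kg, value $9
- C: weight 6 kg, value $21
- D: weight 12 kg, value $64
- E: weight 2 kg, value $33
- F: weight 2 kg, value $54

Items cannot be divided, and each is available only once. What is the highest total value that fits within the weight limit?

Check high-value combinations within 18 kg:
- D+E+F: weight 12+2+2=16, value 64+33+54=151
- B+D+F: weight 4+12+2=18, value 9+64+54=127
- A+B+E+F: weight 10+4+2+2=18, value 23+9+33+54=119
Best: $151.

$151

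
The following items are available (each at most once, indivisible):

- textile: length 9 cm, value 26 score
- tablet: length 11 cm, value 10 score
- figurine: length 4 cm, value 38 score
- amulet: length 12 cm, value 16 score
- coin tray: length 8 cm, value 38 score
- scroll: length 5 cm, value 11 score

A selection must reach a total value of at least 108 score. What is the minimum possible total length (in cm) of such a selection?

Subsets with value ≥ 108, sorted by total length:
- textile+figurine+coin tray+scroll: length 26, value 113
- textile+tablet+figurine+coin tray: length 32, value 112
- textile+figurine+amulet+coin tray: length 33, value 118
Minimum length: 26 cm.

26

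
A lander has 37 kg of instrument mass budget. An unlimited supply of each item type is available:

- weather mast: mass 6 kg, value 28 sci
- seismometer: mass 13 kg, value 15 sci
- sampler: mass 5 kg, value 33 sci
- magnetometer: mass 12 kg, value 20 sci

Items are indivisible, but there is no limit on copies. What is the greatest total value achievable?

231 sci

Best value-per-unit is sampler at 33/5, and filling with it alone uses mass 7×5=35. No mix of the others beats 7×33 = 231.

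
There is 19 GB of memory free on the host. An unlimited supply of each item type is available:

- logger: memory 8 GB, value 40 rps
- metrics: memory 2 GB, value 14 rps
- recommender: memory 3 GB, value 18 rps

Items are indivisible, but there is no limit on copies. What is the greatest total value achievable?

130 rps

Best value-per-unit is metrics at 14/2; filling with it alone gives 9×14 = 126.
Optimal mix: 8×metrics + 1×recommender → memory 19, value 130.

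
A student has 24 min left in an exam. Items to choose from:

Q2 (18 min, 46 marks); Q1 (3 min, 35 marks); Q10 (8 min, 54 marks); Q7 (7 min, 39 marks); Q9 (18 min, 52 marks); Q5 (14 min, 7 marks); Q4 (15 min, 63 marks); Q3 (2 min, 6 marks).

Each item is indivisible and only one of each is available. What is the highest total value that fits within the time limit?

134 marks

Check high-value combinations within 24 min:
- Q1+Q10+Q7+Q3: time 3+8+7+2=20, value 35+54+39+6=134
- Q1+Q10+Q7: time 3+8+7=18, value 35+54+39=128
- Q10+Q4: time 8+15=23, value 54+63=117
- Q7+Q4+Q3: time 7+15+2=24, value 39+63+6=108
- Q1+Q4+Q3: time 3+15+2=20, value 35+63+6=104
Best: 134 marks.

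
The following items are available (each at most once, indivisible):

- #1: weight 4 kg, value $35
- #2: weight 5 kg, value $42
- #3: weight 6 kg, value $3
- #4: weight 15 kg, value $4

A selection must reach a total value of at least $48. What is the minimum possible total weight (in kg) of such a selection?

Subsets with value ≥ 48, sorted by total weight:
- #1+#2: weight 9, value 77
- #1+#2+#3: weight 15, value 80
Minimum weight: 9 kg.

9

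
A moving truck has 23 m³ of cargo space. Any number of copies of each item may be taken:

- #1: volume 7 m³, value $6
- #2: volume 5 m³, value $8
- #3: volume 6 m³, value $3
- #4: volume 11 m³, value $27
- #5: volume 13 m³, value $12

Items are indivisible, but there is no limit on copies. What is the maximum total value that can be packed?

Best value-per-unit is #4 at 27/11, and filling with it alone uses volume 2×11=22. No mix of the others beats 2×27 = 54.

$54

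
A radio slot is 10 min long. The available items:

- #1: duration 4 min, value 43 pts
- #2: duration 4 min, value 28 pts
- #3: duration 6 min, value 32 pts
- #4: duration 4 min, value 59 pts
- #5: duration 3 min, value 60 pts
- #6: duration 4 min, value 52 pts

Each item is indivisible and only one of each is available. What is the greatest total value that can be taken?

119 pts

This is a 0/1 knapsack; check combinations near the capacity.
- #4+#5: duration 4+3=7, value 59+60=119
- #5+#6: duration 3+4=7, value 60+52=112
- #4+#6: duration 4+4=8, value 59+52=111
- #1+#5: duration 4+3=7, value 43+60=103
- #1+#4: duration 4+4=8, value 43+59=102
Best: 119 pts.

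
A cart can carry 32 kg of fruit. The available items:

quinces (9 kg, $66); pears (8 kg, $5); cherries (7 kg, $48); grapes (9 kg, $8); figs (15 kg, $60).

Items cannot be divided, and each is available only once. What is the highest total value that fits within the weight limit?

$174

Check high-value combinations within 32 kg:
- quinces+cherries+figs: weight 9+7+15=31, value 66+48+60=174
- quinces+pears+figs: weight 9+8+15=32, value 66+5+60=131
- quinces+figs: weight 9+15=24, value 66+60=126
- quinces+cherries+grapes: weight 9+7+9=25, value 66+48+8=122
- quinces+pears+cherries: weight 9+8+7=24, value 66+5+48=119
Best: $174.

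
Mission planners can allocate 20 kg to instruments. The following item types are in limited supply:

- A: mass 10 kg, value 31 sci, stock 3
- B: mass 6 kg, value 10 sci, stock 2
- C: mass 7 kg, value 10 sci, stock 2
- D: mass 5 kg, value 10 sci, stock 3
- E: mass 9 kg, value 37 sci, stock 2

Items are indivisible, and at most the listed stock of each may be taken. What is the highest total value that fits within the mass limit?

Best selections within mass 20 and stock limits:
- 2×E: mass 18, value 74
- 1×A + 1×E: mass 19, value 68
- 2×A: mass 20, value 62
Best: 74 sci.

74 sci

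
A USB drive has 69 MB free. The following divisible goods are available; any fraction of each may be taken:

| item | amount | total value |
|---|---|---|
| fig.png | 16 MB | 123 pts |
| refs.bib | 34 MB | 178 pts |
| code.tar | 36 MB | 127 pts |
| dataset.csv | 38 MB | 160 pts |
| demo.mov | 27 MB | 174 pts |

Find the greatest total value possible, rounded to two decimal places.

433.12

Take in order of value per unit:
- fig.png (123/16 per unit): all 16 → value 123, running total 123.00
- demo.mov (174/27 per unit): all 27 → value 174, running total 297.00
- refs.bib (178/34 per unit): 26 of 34 → value 26×178/34 = 136.1176, running total 433.12
Total 433.12.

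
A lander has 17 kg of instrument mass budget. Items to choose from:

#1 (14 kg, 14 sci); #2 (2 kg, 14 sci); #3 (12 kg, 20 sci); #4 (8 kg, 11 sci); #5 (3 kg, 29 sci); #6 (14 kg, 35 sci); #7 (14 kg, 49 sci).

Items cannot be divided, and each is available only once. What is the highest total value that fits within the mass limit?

78 sci

Check high-value combinations within 17 kg:
- #5+#7: mass 3+14=17, value 29+49=78
- #5+#6: mass 3+14=17, value 29+35=64
- #2+#7: mass 2+14=16, value 14+49=63
Best: 78 sci.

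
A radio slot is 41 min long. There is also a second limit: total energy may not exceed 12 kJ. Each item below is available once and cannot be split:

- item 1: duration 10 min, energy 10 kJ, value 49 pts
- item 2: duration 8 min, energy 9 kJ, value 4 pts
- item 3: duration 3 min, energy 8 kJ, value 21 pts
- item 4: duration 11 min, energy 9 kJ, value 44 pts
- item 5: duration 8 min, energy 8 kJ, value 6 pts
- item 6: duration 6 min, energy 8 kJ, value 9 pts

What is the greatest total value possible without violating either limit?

Feasible sets respecting both limits:
- item 1: duration 10, energy 10, value 49
- item 4: duration 11, energy 9, value 44
- item 3: duration 3, energy 8, value 21
Best: 49 pts.

49 pts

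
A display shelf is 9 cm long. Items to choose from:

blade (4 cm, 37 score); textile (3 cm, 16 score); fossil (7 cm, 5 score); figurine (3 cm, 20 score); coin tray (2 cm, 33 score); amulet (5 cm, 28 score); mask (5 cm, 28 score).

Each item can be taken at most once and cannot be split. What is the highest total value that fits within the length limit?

90 score

This is a 0/1 knapsack; check combinations near the capacity.
- blade+figurine+coin tray: length 4+3+2=9, value 37+20+33=90
- blade+textile+coin tray: length 4+3+2=9, value 37+16+33=86
- blade+coin tray: length 4+2=6, value 37+33=70
- textile+figurine+coin tray: length 3+3+2=8, value 16+20+33=69
Best: 90 score.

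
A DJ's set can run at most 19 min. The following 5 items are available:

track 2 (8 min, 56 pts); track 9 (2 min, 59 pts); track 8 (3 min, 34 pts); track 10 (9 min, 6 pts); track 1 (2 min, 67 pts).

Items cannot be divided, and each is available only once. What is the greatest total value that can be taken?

216 pts

Check high-value combinations within 19 min:
- track 2+track 9+track 8+track 1: duration 8+2+3+2=15, value 56+59+34+67=216
- track 2+track 9+track 1: duration 8+2+2=12, value 56+59+67=182
- track 9+track 8+track 10+track 1: duration 2+3+9+2=16, value 59+34+6+67=166
- track 9+track 8+track 1: duration 2+3+2=7, value 59+34+67=160
- track 2+track 8+track 1: duration 8+3+2=13, value 56+34+67=157
Best: 216 pts.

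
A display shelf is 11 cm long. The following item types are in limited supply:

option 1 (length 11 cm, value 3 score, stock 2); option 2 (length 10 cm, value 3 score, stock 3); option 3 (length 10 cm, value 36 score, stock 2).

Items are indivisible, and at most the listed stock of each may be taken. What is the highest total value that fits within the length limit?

Best selections within length 11 and stock limits:
- 1×option 3: length 10, value 36
- 1×option 2: length 10, value 3
Best: 36 score.

36 score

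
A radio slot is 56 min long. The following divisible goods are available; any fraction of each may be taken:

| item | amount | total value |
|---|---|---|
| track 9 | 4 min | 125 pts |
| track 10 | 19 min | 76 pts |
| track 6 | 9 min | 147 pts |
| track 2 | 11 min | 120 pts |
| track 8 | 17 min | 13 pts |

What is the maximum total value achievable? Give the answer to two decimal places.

477.94

Take in order of value per unit:
- track 9 (125/4 per unit): all 4 → value 125, running total 125.00
- track 6 (147/9 per unit): all 9 → value 147, running total 272.00
- track 2 (120/11 per unit): all 11 → value 120, running total 392.00
- track 10 (76/19 per unit): all 19 → value 76, running total 468.00
- track 8 (13/17 per unit): 13 of 17 → value 13×13/17 = 9.9412, running total 477.94
Total 477.94.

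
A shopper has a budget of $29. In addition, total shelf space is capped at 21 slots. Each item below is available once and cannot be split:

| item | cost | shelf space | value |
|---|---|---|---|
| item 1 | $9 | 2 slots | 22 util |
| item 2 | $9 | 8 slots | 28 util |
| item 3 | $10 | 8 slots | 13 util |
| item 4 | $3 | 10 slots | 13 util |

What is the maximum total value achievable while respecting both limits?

Feasible sets respecting both limits:
- item 1+item 2+item 3: cost 28, shelf space 18, value 63
- item 1+item 2+item 4: cost 21, shelf space 20, value 63
- item 1+item 2: cost 18, shelf space 10, value 50
Best: 63 util.

63 util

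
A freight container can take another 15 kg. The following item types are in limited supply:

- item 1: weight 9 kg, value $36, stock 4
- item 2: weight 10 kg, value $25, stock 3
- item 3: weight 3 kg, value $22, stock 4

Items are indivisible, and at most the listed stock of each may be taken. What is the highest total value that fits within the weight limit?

$88

Top feasible selections:
- 4×item 3: weight 12, value 88
- 1×item 1 + 2×item 3: weight 15, value 80
- 3×item 3: weight 9, value 66
- 1×item 1 + 1×item 3: weight 12, value 58
Best: $88.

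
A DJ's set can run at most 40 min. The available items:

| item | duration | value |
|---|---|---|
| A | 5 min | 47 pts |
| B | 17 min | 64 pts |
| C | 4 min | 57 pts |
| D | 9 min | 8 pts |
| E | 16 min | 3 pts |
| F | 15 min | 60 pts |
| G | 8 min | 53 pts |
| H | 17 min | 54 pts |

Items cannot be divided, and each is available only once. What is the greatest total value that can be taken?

This is a 0/1 knapsack; check combinations near the capacity.
- A+B+C+G: duration 5+17+4+8=34, value 47+64+57+53=221
- A+C+F+G: duration 5+4+15+8=32, value 47+57+60+53=217
- A+C+G+H: duration 5+4+8+17=34, value 47+57+53+54=211
- B+C+D+G: duration 17+4+9+8=38, value 64+57+8+53=182
Best: 221 pts.

221 pts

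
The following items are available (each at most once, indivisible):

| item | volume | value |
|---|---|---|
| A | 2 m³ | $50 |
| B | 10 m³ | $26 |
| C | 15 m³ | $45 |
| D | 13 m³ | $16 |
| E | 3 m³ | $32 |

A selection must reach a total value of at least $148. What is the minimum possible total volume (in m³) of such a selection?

30

Subsets with value ≥ 148, sorted by total volume:
- A+B+C+E: volume 30, value 153
- A+B+C+D+E: volume 43, value 169
Minimum volume: 30 m³.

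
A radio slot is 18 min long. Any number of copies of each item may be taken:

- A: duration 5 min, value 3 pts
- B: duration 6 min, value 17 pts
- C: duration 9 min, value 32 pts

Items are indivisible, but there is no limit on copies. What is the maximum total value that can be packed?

64 pts

Best value-per-unit is C at 32/9, and filling with it alone uses duration 2×9=18. No mix of the others beats 2×32 = 64.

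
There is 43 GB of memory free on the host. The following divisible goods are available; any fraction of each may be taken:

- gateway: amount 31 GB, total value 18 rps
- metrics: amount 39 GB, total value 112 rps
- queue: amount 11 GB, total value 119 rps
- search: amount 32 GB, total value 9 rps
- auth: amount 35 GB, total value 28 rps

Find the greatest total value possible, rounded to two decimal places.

210.90

Take in order of value per unit:
- queue (119/11 per unit): all 11 → value 119, running total 119.00
- metrics (112/39 per unit): 32 of 39 → value 32×112/39 = 91.8974, running total 210.90
Total 210.90.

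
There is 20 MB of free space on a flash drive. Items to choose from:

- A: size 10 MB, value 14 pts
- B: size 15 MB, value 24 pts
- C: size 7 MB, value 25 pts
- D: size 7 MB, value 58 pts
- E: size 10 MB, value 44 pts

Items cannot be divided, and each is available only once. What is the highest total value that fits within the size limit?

102 pts

Check high-value combinations within 20 MB:
- D+E: size 7+10=17, value 58+44=102
- C+D: size 7+7=14, value 25+58=83
- A+D: size 10+7=17, value 14+58=72
- C+E: size 7+10=17, value 25+44=69
- D: size 7, value 58
Best: 102 pts.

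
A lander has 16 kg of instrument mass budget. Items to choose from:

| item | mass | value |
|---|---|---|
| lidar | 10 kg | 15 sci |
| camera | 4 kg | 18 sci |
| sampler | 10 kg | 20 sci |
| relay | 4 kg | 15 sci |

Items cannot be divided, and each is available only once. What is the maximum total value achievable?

38 sci

Check high-value combinations within 16 kg:
- camera+sampler: mass 4+10=14, value 18+20=38
- sampler+relay: mass 10+4=14, value 20+15=35
- camera+relay: mass 4+4=8, value 18+15=33
- lidar+camera: mass 10+4=14, value 15+18=33
Best: 38 sci.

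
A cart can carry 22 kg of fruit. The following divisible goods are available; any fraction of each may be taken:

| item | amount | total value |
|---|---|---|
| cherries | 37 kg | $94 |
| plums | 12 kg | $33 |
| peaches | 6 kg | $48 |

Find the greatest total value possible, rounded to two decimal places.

Take in order of value per unit:
- peaches (48/6 per unit): all 6 → value 48, running total 48.00
- plums (33/12 per unit): all 12 → value 33, running total 81.00
- cherries (94/37 per unit): 4 of 37 → value 4×94/37 = 10.1622, running total 91.16
Total 91.16.

91.16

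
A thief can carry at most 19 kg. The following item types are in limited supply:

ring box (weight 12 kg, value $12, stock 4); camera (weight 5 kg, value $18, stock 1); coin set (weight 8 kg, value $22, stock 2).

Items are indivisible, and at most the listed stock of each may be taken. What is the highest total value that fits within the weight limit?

$44

Top feasible selections:
- 2×coin set: weight 16, value 44
- 1×camera + 1×coin set: weight 13, value 40
- 1×ring box + 1×camera: weight 17, value 30
Best: $44.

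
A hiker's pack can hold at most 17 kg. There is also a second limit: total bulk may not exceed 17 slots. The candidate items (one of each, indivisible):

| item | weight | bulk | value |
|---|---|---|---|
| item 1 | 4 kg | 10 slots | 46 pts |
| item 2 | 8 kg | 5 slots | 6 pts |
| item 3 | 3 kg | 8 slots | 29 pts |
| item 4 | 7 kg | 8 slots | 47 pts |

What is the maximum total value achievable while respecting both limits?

76 pts

Feasible sets respecting both limits:
- item 3+item 4: weight 10, bulk 16, value 76
- item 2+item 4: weight 15, bulk 13, value 53
- item 1+item 2: weight 12, bulk 15, value 52
- item 4: weight 7, bulk 8, value 47
Best: 76 pts.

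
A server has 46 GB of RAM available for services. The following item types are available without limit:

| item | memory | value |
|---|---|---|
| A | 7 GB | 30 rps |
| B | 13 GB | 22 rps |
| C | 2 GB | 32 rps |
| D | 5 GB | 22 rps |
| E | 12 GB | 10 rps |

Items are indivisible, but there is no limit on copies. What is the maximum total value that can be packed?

736 rps

Best value-per-unit is C at 32/2, and filling with it alone uses memory 23×2=46. No mix of the others beats 23×32 = 736.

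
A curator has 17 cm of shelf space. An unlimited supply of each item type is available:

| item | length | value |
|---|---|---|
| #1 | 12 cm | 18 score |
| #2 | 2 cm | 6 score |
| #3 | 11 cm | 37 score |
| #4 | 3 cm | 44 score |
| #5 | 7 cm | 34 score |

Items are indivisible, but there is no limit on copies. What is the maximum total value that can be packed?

Best value-per-unit is #4 at 44/3; filling with it alone gives 5×44 = 220.
Optimal mix: 1×#2 + 5×#4 → length 17, value 226.

226 score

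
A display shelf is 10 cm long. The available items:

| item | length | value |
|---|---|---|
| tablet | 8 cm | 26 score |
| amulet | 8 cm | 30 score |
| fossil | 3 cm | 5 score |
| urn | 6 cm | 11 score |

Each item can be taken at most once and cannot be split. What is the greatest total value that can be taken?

30 score

Check high-value combinations within 10 cm:
- amulet: length 8, value 30
- tablet: length 8, value 26
- fossil+urn: length 3+6=9, value 5+11=16
- urn: length 6, value 11
- fossil: length 3, value 5
Best: 30 score.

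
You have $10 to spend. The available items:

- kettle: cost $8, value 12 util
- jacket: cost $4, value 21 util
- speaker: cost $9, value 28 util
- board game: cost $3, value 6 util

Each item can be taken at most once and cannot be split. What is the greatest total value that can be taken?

28 util

Check high-value combinations within $10:
- speaker: cost 9, value 28
- jacket+board game: cost 4+3=7, value 21+6=27
- jacket: cost 4, value 21
- kettle: cost 8, value 12
Best: 28 util.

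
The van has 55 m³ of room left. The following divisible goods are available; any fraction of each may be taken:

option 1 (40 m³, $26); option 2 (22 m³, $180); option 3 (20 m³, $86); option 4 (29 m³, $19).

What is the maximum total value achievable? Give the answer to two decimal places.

274.52

Take in order of value per unit:
- option 2 (180/22 per unit): all 22 → value 180, running total 180.00
- option 3 (86/20 per unit): all 20 → value 86, running total 266.00
- option 4 (19/29 per unit): 13 of 29 → value 13×19/29 = 8.5172, running total 274.52
Total 274.52.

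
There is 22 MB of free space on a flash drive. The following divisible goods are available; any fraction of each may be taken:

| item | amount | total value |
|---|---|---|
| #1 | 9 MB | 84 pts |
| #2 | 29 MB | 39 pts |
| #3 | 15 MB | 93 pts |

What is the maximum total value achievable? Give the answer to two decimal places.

164.60

Take in order of value per unit:
- #1 (84/9 per unit): all 9 → value 84, running total 84.00
- #3 (93/15 per unit): 13 of 15 → value 13×93/15 = 80.6000, running total 164.60
Total 164.60.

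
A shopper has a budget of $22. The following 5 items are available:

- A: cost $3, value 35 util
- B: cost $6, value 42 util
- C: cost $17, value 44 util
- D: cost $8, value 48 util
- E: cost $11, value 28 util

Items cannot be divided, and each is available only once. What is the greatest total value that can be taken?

This is a 0/1 knapsack; check combinations near the capacity.
- A+B+D: cost 3+6+8=17, value 35+42+48=125
- A+D+E: cost 3+8+11=22, value 35+48+28=111
- A+B+E: cost 3+6+11=20, value 35+42+28=105
- B+D: cost 6+8=14, value 42+48=90
- A+D: cost 3+8=11, value 35+48=83
Best: 125 util.

125 util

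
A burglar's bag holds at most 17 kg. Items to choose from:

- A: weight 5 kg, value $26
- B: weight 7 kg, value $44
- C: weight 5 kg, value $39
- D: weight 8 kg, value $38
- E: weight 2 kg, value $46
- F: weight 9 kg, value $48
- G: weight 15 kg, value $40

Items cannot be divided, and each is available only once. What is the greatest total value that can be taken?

$133

Check high-value combinations within 17 kg:
- C+E+F: weight 5+2+9=16, value 39+46+48=133
- B+C+E: weight 7+5+2=14, value 44+39+46=129
- B+D+E: weight 7+8+2=17, value 44+38+46=128
- C+D+E: weight 5+8+2=15, value 39+38+46=123
Best: $133.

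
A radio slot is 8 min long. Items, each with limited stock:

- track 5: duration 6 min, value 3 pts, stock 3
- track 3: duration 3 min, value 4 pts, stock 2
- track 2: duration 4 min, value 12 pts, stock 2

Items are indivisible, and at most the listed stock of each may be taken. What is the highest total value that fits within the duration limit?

Top feasible selections:
- 2×track 2: duration 8, value 24
- 1×track 3 + 1×track 2: duration 7, value 16
Best: 24 pts.

24 pts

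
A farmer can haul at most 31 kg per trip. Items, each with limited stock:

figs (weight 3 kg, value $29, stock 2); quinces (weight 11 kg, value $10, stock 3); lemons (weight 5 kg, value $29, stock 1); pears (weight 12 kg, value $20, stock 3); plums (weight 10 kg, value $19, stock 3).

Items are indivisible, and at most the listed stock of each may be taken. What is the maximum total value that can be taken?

Best selections within weight 31 and stock limits:
- 2×figs + 1×lemons + 2×plums: weight 31, value 125
- 2×figs + 1×lemons + 1×pears: weight 23, value 107
- 2×figs + 1×lemons + 1×plums: weight 21, value 106
Best: $125.

$125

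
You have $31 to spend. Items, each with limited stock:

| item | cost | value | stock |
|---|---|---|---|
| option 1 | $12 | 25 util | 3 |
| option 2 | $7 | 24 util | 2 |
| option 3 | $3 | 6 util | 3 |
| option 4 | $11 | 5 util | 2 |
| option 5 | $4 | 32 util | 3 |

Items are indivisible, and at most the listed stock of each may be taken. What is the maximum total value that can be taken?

150 util

Best selections within cost 31 and stock limits:
- 2×option 2 + 1×option 3 + 3×option 5: cost 29, value 150
- 1×option 1 + 1×option 2 + 3×option 5: cost 31, value 145
Best: 150 util.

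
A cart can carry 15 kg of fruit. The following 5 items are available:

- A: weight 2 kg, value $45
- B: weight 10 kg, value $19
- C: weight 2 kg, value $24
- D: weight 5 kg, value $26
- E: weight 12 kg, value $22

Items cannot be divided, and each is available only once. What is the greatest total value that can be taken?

$95

Check high-value combinations within 15 kg:
- A+C+D: weight 2+2+5=9, value 45+24+26=95
- A+B+C: weight 2+10+2=14, value 45+19+24=88
- A+D: weight 2+5=7, value 45+26=71
- A+C: weight 2+2=4, value 45+24=69
- A+E: weight 2+12=14, value 45+22=67
Best: $95.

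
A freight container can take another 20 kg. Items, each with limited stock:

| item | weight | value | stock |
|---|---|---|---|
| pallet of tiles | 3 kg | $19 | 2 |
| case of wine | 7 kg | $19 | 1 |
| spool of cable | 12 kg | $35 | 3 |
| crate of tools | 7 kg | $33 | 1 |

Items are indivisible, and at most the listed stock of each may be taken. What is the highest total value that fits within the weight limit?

Best selections within weight 20 and stock limits:
- 2×pallet of tiles + 1×case of wine + 1×crate of tools: weight 20, value 90
- 2×pallet of tiles + 1×spool of cable: weight 18, value 73
Best: $90.

$90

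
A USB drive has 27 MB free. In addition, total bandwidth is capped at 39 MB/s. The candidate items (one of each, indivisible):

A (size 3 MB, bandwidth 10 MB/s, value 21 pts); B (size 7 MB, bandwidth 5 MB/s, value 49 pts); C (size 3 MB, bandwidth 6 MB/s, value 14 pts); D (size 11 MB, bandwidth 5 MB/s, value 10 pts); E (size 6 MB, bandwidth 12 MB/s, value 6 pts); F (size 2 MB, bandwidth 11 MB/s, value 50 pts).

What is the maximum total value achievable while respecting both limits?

Feasible sets respecting both limits:
- A+B+C+D+F: size 26, bandwidth 37, value 144
- A+B+C+F: size 15, bandwidth 32, value 134
- A+B+D+F: size 23, bandwidth 31, value 130
- A+B+E+F: size 18, bandwidth 38, value 126
Best: 144 pts.

144 pts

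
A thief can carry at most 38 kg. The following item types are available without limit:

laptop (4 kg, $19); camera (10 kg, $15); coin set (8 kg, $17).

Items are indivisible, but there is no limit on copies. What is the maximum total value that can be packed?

$171

Best value-per-unit is laptop at 19/4, and filling with it alone uses weight 9×4=36. No mix of the others beats 9×19 = 171.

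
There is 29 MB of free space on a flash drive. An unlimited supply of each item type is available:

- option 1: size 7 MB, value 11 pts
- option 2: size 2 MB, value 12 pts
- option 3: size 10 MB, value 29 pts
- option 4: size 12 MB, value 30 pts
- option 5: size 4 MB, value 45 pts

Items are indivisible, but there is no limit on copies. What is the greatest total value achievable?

Best value-per-unit is option 5 at 45/4, and filling with it alone uses size 7×4=28. No mix of the others beats 7×45 = 315.

315 pts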